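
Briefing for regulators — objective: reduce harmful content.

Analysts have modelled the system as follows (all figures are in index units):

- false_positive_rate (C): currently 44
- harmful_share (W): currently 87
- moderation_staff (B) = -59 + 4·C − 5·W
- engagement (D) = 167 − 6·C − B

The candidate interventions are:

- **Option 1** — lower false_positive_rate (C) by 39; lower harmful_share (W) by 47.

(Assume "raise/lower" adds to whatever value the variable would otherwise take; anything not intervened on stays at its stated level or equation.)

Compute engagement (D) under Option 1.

Option 1 (C − 39, W − 47):
  C = 44 − 39 = 5
  W = 87 − 47 = 40
  B = -59 + 4·5 − 5·40 = -239
  D = 167 − 6·5 − (-239) = 376

376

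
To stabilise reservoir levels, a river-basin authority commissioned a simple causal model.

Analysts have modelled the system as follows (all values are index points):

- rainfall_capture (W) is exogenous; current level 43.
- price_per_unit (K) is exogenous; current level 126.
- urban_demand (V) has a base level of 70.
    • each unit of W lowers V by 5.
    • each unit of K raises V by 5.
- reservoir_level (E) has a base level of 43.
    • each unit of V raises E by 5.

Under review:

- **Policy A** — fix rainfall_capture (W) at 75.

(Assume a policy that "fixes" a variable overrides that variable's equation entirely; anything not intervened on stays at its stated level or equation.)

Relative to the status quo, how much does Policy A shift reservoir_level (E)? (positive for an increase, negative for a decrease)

Baseline:
  W = 43
  K = 126
  V = 70 − 5·43 + 5·126 = 485
  E = 43 + 5·485 = 2468
Policy A (W := 75):
  W = 75
  K = 126
  V = 70 − 5·75 + 5·126 = 325
  E = 43 + 5·325 = 1668
Change in E: 1668 − 2468 = -800

-800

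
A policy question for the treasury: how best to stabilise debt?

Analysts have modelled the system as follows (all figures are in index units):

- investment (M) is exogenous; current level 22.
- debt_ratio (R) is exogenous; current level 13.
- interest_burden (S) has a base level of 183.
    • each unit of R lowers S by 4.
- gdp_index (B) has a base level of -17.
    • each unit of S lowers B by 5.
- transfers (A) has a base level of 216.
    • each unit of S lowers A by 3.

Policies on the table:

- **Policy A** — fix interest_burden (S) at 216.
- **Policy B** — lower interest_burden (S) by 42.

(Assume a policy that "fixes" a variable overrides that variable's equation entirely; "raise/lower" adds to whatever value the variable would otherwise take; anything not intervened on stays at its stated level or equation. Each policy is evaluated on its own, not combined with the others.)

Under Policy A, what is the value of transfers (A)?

-432

Policy A (S := 216):
  R = 13
  S = 216
  A = 216 − 3·216 = -432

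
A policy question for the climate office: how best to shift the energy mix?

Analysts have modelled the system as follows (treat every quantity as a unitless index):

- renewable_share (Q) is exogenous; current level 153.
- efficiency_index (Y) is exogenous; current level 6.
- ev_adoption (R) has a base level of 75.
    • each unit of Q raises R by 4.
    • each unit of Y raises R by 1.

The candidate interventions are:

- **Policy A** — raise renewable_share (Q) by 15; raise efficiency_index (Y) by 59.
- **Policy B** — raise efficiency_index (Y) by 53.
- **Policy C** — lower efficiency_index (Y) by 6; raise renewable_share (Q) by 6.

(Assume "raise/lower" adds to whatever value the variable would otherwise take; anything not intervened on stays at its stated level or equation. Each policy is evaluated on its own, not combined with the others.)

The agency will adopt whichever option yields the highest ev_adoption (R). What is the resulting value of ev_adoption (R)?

Policy A (Q + 15, Y + 59):
  Q = 153 + 15 = 168
  Y = 6 + 59 = 65
  R = 75 + 4·168 + 65 = 812
Policy B (Y + 53):
  Q = 153
  Y = 6 + 53 = 59
  R = 75 + 4·153 + 59 = 746
Policy C (Y − 6, Q + 6):
  Q = 153 + 6 = 159
  Y = 6 − 6 = 0
  R = 75 + 4·159 + 0 = 711
Comparing — Policy A: R=812, Policy B: R=746, Policy C: R=711. Highest is 812 (Policy A).

812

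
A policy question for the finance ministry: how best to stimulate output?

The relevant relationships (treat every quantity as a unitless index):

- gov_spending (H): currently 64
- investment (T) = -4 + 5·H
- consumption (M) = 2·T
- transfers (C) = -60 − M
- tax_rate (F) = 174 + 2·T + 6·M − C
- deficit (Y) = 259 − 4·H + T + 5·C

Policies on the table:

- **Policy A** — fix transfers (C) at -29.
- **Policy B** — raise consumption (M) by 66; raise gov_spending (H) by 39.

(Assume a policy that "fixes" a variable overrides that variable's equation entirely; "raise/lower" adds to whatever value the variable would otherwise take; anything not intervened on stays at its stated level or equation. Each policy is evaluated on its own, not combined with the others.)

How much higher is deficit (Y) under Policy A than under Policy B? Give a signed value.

Policy A (C := -29):
  H = 64
  T = -4 + 5·64 = 316
  M = 0 + 2·316 = 632
  C = -29
  Y = 259 − 4·64 + 316 + 5·(-29) = 174
Policy B (M + 66, H + 39):
  H = 64 + 39 = 103
  T = -4 + 5·103 = 511
  M = 0 + 2·511 (+66 from intervention) = 1088
  C = -60 − 1088 = -1148
  Y = 259 − 4·103 + 511 + 5·(-1148) = -5382
Y: 174 − (-5382) = 5556

5556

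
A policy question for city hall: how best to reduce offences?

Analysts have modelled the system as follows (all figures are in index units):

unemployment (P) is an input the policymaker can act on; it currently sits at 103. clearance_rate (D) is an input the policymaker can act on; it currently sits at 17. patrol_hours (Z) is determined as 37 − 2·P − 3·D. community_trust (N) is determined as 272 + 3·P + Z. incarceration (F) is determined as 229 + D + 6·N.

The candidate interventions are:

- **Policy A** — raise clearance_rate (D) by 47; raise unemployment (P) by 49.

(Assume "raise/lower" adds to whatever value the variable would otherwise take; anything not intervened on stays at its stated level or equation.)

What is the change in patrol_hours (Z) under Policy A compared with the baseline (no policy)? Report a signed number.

-239

Baseline:
  P = 103
  D = 17
  Z = 37 − 2·103 − 3·17 = -220
Policy A (D + 47, P + 49):
  P = 103 + 49 = 152
  D = 17 + 47 = 64
  Z = 37 − 2·152 − 3·64 = -459
Change in Z: -459 − (-220) = -239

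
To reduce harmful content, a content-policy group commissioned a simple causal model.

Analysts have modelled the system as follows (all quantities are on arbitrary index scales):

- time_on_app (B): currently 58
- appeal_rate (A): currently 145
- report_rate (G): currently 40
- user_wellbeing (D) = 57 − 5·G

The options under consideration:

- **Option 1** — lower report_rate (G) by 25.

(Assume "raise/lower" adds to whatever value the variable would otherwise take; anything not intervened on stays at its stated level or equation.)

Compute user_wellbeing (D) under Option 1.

Option 1 (G − 25):
  G = 40 − 25 = 15
  D = 57 − 5·15 = -18

-18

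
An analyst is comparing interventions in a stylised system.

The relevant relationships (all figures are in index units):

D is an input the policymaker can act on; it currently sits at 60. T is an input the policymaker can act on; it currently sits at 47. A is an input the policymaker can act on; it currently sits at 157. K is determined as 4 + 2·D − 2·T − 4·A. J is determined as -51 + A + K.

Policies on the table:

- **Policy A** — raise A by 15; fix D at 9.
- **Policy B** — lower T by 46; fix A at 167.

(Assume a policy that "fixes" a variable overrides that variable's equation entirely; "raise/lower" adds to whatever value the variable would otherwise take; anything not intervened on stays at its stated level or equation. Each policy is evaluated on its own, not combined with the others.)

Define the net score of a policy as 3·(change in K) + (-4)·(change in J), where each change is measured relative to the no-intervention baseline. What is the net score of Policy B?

-92

Baseline:
  D = 60
  T = 47
  A = 157
  K = 4 + 2·60 − 2·47 − 4·157 = -598
  J = -51 + 157 + (-598) = -492
Policy B (T − 46, A := 167):
  D = 60
  T = 47 − 46 = 1
  A = 167
  K = 4 + 2·60 − 2·1 − 4·167 = -546
  J = -51 + 167 + (-546) = -430
ΔK = -546 − (-598) = 52; ΔJ = -430 − (-492) = 62
Score = 3·52 + (-4)·62 = -92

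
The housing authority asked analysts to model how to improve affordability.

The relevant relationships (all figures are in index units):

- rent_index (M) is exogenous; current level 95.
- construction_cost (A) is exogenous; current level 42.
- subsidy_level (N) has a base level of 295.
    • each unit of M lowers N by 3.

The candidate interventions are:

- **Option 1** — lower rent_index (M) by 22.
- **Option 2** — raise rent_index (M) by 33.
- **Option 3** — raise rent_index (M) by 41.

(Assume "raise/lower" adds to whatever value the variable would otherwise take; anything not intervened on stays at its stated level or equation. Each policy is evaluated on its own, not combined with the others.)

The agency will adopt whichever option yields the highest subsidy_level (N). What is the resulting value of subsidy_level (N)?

76

Option 1 (M − 22):
  M = 95 − 22 = 73
  N = 295 − 3·73 = 76
Option 2 (M + 33):
  M = 95 + 33 = 128
  N = 295 − 3·128 = -89
Option 3 (M + 41):
  M = 95 + 41 = 136
  N = 295 − 3·136 = -113
Comparing — Option 1: N=76, Option 2: N=-89, Option 3: N=-113. Highest is 76 (Option 1).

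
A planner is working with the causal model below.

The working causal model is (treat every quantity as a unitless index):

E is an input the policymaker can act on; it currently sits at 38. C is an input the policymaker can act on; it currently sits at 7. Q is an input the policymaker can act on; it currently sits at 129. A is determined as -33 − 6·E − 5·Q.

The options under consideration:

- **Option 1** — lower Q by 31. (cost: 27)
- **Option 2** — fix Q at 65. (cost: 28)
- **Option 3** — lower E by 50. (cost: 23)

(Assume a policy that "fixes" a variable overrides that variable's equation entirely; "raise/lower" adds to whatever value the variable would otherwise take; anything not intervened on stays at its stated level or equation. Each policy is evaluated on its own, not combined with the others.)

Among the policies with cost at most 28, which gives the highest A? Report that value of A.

Option 1 (Q − 31):
  E = 38
  Q = 129 − 31 = 98
  A = -33 − 6·38 − 5·98 = -751
Option 2 (Q := 65):
  E = 38
  Q = 65
  A = -33 − 6·38 − 5·65 = -586
Option 3 (E − 50):
  E = 38 − 50 = -12
  Q = 129
  A = -33 − 6·(-12) − 5·129 = -606
Comparing — Option 1: A=-751, Option 2: A=-586, Option 3: A=-606. Highest is -586 (Option 2).

-586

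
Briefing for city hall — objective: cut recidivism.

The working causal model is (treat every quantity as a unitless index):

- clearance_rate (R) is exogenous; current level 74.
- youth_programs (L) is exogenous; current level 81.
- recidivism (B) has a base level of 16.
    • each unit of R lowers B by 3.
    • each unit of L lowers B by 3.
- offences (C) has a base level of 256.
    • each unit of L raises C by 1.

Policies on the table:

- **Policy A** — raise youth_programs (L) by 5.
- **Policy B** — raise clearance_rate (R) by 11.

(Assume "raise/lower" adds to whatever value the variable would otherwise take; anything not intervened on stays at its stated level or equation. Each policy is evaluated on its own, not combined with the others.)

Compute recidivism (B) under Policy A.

-464

Policy A (L + 5):
  R = 74
  L = 81 + 5 = 86
  B = 16 − 3·74 − 3·86 = -464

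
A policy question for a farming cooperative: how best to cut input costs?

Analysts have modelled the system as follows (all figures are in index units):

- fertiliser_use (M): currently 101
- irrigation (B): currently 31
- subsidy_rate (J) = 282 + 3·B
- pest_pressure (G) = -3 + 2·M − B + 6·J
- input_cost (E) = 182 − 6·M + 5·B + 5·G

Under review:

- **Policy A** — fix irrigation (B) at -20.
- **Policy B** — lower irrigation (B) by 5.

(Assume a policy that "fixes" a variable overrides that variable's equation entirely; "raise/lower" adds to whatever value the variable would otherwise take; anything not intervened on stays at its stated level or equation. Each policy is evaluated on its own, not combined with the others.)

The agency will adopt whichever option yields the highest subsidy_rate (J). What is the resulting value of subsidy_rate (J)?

360

Policy A (B := -20):
  B = -20
  J = 282 + 3·(-20) = 222
Policy B (B − 5):
  B = 31 − 5 = 26
  J = 282 + 3·26 = 360
Comparing — Policy A: J=222, Policy B: J=360. Highest is 360 (Policy B).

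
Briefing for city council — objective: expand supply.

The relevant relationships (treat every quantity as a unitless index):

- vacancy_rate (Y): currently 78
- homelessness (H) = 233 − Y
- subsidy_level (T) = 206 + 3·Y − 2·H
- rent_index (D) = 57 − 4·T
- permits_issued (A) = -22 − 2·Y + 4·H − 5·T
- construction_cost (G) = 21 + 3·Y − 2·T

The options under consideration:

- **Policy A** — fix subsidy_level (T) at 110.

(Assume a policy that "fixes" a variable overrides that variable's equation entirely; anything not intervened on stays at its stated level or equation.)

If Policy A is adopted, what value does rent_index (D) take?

-383

Policy A (T := 110):
  Y = 78
  H = 233 − 78 = 155
  T = 110
  D = 57 − 4·110 = -383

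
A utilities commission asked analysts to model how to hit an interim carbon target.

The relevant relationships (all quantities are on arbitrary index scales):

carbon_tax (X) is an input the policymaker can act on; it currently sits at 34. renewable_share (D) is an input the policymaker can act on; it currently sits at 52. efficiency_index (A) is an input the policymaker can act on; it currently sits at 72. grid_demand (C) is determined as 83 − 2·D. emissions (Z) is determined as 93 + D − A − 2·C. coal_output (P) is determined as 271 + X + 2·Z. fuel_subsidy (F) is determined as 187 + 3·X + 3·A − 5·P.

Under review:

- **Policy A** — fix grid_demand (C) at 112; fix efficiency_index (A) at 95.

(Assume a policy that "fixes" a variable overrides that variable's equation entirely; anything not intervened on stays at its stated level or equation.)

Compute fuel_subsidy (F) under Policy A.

789

Policy A (C := 112, A := 95):
  X = 34
  D = 52
  A = 95
  C = 112
  Z = 93 + 52 − 95 − 2·112 = -174
  P = 271 + 34 + 2·(-174) = -43
  F = 187 + 3·34 + 3·95 − 5·(-43) = 789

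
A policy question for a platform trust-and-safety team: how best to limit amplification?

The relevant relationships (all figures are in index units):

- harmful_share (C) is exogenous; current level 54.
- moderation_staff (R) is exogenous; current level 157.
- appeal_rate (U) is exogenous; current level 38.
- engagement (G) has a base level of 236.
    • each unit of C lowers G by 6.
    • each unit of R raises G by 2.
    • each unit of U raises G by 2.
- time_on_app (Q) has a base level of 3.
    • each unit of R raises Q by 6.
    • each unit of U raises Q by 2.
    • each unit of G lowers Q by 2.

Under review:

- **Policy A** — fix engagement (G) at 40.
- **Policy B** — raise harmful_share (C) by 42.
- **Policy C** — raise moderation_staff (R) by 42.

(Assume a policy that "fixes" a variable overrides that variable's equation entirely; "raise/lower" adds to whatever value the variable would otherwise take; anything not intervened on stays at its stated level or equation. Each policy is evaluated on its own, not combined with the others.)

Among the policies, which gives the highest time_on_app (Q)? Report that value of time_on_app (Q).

Policy A (G := 40):
  C = 54
  R = 157
  U = 38
  G = 40
  Q = 3 + 6·157 + 2·38 − 2·40 = 941
Policy B (C + 42):
  C = 54 + 42 = 96
  R = 157
  U = 38
  G = 236 − 6·96 + 2·157 + 2·38 = 50
  Q = 3 + 6·157 + 2·38 − 2·50 = 921
Policy C (R + 42):
  C = 54
  R = 157 + 42 = 199
  U = 38
  G = 236 − 6·54 + 2·199 + 2·38 = 386
  Q = 3 + 6·199 + 2·38 − 2·386 = 501
Comparing — Policy A: Q=941, Policy B: Q=921, Policy C: Q=501. Highest is 941 (Policy A).

941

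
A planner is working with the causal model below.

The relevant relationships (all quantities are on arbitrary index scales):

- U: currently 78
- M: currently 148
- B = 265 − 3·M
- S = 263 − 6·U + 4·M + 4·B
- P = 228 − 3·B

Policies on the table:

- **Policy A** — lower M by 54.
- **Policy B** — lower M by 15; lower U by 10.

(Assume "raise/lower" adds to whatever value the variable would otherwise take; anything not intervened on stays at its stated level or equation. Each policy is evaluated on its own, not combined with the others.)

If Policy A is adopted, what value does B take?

-17

Policy A (M − 54):
  M = 148 − 54 = 94
  B = 265 − 3·94 = -17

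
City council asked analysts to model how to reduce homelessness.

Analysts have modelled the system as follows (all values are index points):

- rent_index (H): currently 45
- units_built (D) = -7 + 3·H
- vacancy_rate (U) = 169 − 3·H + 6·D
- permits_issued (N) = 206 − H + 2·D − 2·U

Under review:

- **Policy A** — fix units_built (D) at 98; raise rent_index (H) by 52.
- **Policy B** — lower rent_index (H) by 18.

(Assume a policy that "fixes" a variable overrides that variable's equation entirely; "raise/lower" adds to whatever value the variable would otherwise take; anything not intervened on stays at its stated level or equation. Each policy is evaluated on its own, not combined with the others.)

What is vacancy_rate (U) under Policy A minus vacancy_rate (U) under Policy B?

Policy A (D := 98, H + 52):
  H = 45 + 52 = 97
  D = 98
  U = 169 − 3·97 + 6·98 = 466
Policy B (H − 18):
  H = 45 − 18 = 27
  D = -7 + 3·27 = 74
  U = 169 − 3·27 + 6·74 = 532
U: 466 − 532 = -66

-66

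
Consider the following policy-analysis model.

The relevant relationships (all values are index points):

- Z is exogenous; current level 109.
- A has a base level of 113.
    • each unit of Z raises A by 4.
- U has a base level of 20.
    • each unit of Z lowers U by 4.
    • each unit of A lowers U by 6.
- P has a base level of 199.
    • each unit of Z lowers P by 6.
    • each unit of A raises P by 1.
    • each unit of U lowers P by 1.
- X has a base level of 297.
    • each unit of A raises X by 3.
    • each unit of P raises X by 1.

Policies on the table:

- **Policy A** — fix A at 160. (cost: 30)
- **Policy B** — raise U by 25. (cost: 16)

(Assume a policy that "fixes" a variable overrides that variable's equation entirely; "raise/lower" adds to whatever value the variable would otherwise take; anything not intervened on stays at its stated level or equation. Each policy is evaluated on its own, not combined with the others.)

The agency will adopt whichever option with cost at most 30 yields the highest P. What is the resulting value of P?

3779

Policy A (A := 160):
  Z = 109
  A = 160
  U = 20 − 4·109 − 6·160 = -1376
  P = 199 − 6·109 + 160 − (-1376) = 1081
Policy B (U + 25):
  Z = 109
  A = 113 + 4·109 = 549
  U = 20 − 4·109 − 6·549 (+25 from intervention) = -3685
  P = 199 − 6·109 + 549 − (-3685) = 3779
Comparing — Policy A: P=1081, Policy B: P=3779. Highest is 3779 (Policy B).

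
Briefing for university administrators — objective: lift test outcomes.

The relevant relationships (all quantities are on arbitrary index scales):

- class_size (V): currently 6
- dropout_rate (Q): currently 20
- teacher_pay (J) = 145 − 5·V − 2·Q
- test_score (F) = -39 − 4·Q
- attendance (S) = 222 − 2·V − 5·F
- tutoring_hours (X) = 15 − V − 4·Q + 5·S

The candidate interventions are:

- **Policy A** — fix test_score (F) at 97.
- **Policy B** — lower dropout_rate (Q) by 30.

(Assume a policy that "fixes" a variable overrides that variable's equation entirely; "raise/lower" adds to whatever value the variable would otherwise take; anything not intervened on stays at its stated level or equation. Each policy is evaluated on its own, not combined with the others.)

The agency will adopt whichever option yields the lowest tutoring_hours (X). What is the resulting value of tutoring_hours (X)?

-1446

Policy A (F := 97):
  V = 6
  Q = 20
  F = 97
  S = 222 − 2·6 − 5·97 = -275
  X = 15 − 6 − 4·20 + 5·(-275) = -1446
Policy B (Q − 30):
  V = 6
  Q = 20 − 30 = -10
  F = -39 − 4·(-10) = 1
  S = 222 − 2·6 − 5·1 = 205
  X = 15 − 6 − 4·(-10) + 5·205 = 1074
Comparing — Policy A: X=-1446, Policy B: X=1074. Lowest is -1446 (Policy A).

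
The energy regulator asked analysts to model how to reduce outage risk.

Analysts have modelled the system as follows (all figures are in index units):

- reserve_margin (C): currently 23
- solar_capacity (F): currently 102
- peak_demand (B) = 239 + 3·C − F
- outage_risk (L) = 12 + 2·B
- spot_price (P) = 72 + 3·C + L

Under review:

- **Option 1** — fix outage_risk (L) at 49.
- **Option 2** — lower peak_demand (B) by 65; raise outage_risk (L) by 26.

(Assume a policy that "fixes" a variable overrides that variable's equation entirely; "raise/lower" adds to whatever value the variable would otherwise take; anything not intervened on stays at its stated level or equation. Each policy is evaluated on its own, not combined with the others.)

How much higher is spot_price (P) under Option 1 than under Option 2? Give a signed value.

Option 1 (L := 49):
  C = 23
  F = 102
  B = 239 + 3·23 − 102 = 206
  L = 49
  P = 72 + 3·23 + 49 = 190
Option 2 (B − 65, L + 26):
  C = 23
  F = 102
  B = 239 + 3·23 − 102 (−65 from intervention) = 141
  L = 12 + 2·141 (+26 from intervention) = 320
  P = 72 + 3·23 + 320 = 461
P: 190 − 461 = -271

-271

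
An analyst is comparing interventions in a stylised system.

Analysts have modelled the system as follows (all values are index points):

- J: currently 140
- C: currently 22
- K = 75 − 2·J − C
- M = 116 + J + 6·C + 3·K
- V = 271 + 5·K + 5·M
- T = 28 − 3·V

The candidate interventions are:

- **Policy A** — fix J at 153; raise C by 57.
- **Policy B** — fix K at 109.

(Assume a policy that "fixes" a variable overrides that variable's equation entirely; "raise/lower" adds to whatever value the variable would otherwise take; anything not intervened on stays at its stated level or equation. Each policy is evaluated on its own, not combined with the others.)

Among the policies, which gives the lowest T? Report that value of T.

Policy A (J := 153, C + 57):
  J = 153
  C = 22 + 57 = 79
  K = 75 − 2·153 − 79 = -310
  M = 116 + 153 + 6·79 + 3·(-310) = -187
  V = 271 + 5·(-310) + 5·(-187) = -2214
  T = 28 − 3·(-2214) = 6670
Policy B (K := 109):
  J = 140
  C = 22
  K = 109
  M = 116 + 140 + 6·22 + 3·109 = 715
  V = 271 + 5·109 + 5·715 = 4391
  T = 28 − 3·4391 = -13145
Comparing — Policy A: T=6670, Policy B: T=-13145. Lowest is -13145 (Policy B).

-13145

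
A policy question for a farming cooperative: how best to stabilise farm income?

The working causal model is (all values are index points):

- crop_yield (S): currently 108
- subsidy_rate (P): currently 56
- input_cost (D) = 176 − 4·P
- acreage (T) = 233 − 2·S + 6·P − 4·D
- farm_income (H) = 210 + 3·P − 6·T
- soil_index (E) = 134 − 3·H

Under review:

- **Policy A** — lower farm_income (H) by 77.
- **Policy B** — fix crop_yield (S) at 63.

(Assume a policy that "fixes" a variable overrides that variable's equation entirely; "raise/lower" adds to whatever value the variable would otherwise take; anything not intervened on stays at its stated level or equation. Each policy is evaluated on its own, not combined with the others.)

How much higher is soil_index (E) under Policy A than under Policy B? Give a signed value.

-1389

Policy A (H − 77):
  S = 108
  P = 56
  D = 176 − 4·56 = -48
  T = 233 − 2·108 + 6·56 − 4·(-48) = 545
  H = 210 + 3·56 − 6·545 (−77 from intervention) = -2969
  E = 134 − 3·(-2969) = 9041
Policy B (S := 63):
  S = 63
  P = 56
  D = 176 − 4·56 = -48
  T = 233 − 2·63 + 6·56 − 4·(-48) = 635
  H = 210 + 3·56 − 6·635 = -3432
  E = 134 − 3·(-3432) = 10430
E: 9041 − 10430 = -1389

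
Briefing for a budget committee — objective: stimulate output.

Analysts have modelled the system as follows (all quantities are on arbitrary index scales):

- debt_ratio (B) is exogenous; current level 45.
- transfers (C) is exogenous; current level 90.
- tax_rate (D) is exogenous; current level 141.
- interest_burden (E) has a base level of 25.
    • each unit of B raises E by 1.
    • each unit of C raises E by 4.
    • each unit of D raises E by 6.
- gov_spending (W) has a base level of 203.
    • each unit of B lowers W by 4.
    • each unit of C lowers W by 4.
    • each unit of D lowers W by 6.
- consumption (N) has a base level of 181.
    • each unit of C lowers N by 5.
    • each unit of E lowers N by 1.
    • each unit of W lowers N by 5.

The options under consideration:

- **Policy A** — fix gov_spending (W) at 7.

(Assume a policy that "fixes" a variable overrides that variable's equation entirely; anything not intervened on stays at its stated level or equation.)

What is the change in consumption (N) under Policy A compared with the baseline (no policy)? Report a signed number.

Baseline:
  B = 45
  C = 90
  D = 141
  E = 25 + 45 + 4·90 + 6·141 = 1276
  W = 203 − 4·45 − 4·90 − 6·141 = -1183
  N = 181 − 5·90 − 1276 − 5·(-1183) = 4370
Policy A (W := 7):
  B = 45
  C = 90
  D = 141
  E = 25 + 45 + 4·90 + 6·141 = 1276
  W = 7
  N = 181 − 5·90 − 1276 − 5·7 = -1580
Change in N: -1580 − 4370 = -5950

-5950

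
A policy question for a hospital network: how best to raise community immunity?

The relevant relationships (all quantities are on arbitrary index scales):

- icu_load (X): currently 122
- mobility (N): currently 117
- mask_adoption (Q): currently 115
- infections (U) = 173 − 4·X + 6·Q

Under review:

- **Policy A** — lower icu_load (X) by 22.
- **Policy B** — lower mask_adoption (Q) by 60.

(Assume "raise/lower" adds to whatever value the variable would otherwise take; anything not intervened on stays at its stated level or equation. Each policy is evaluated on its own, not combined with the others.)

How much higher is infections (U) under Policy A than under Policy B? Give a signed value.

Policy A (X − 22):
  X = 122 − 22 = 100
  Q = 115
  U = 173 − 4·100 + 6·115 = 463
Policy B (Q − 60):
  X = 122
  Q = 115 − 60 = 55
  U = 173 − 4·122 + 6·55 = 15
U: 463 − 15 = 448

448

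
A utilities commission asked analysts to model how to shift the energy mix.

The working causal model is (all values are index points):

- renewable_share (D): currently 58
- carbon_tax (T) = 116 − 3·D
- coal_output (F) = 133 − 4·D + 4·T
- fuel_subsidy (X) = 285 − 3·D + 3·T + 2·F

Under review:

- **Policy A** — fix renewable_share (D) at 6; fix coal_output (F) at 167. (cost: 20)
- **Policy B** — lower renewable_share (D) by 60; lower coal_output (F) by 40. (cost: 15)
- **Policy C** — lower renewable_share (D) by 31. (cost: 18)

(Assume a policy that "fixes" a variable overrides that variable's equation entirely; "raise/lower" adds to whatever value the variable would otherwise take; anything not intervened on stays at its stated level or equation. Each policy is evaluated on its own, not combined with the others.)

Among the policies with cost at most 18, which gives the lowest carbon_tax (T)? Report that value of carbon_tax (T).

35

Policy B (D − 60, F − 40):
  D = 58 − 60 = -2
  T = 116 − 3·(-2) = 122
Policy C (D − 31):
  D = 58 − 31 = 27
  T = 116 − 3·27 = 35
Comparing — Policy B: T=122, Policy C: T=35. Lowest is 35 (Policy C).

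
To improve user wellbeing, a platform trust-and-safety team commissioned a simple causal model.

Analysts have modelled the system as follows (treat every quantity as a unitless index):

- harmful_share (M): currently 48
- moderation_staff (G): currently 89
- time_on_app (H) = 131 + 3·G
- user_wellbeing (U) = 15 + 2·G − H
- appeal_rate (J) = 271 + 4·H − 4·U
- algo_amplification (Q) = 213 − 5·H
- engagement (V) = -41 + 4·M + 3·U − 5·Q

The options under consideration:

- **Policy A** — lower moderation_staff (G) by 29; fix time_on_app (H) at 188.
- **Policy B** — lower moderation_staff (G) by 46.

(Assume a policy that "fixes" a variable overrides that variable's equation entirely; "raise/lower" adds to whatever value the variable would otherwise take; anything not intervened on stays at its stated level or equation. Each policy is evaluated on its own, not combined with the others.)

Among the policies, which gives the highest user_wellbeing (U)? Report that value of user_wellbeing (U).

-53

Policy A (G − 29, H := 188):
  G = 89 − 29 = 60
  H = 188
  U = 15 + 2·60 − 188 = -53
Policy B (G − 46):
  G = 89 − 46 = 43
  H = 131 + 3·43 = 260
  U = 15 + 2·43 − 260 = -159
Comparing — Policy A: U=-53, Policy B: U=-159. Highest is -53 (Policy A).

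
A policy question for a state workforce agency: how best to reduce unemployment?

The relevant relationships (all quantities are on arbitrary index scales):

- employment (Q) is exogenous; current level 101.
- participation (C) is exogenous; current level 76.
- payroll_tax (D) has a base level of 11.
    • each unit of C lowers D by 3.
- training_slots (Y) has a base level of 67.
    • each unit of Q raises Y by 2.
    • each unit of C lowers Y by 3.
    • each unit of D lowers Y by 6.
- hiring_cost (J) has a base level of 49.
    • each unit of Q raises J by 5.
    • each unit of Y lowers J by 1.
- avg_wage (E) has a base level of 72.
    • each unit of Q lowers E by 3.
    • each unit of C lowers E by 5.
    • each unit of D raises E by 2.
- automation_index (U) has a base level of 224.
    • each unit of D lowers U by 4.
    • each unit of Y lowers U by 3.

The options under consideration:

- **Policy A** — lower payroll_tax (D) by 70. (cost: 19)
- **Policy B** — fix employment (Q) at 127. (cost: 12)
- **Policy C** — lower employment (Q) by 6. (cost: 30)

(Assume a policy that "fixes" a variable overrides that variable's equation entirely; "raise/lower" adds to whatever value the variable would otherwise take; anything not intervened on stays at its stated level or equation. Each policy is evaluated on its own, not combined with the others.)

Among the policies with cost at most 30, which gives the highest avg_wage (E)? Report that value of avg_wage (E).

-1027

Policy A (D − 70):
  Q = 101
  C = 76
  D = 11 − 3·76 (−70 from intervention) = -287
  E = 72 − 3·101 − 5·76 + 2·(-287) = -1185
Policy B (Q := 127):
  Q = 127
  C = 76
  D = 11 − 3·76 = -217
  E = 72 − 3·127 − 5·76 + 2·(-217) = -1123
Policy C (Q − 6):
  Q = 101 − 6 = 95
  C = 76
  D = 11 − 3·76 = -217
  E = 72 − 3·95 − 5·76 + 2·(-217) = -1027
Comparing — Policy A: E=-1185, Policy B: E=-1123, Policy C: E=-1027. Highest is -1027 (Policy C).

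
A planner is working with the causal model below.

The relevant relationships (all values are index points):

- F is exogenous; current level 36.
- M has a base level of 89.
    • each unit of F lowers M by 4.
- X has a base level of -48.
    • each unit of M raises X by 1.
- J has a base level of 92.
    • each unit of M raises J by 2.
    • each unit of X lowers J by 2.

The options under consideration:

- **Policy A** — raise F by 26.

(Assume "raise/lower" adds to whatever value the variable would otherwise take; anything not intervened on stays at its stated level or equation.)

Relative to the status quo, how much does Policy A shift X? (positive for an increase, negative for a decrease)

-104

Baseline:
  F = 36
  M = 89 − 4·36 = -55
  X = -48 + (-55) = -103
Policy A (F + 26):
  F = 36 + 26 = 62
  M = 89 − 4·62 = -159
  X = -48 + (-159) = -207
Change in X: -207 − (-103) = -104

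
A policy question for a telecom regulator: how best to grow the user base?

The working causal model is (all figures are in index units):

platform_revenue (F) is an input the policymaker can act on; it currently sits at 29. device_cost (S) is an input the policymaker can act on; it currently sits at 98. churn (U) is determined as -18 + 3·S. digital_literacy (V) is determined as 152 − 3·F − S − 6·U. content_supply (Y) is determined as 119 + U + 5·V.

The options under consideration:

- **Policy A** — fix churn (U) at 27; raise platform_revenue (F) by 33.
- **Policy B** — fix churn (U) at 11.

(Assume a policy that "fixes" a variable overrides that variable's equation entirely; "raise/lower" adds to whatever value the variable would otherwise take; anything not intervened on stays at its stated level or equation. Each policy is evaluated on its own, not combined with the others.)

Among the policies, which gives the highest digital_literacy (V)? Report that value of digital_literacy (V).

-99

Policy A (U := 27, F + 33):
  F = 29 + 33 = 62
  S = 98
  U = 27
  V = 152 − 3·62 − 98 − 6·27 = -294
Policy B (U := 11):
  F = 29
  S = 98
  U = 11
  V = 152 − 3·29 − 98 − 6·11 = -99
Comparing — Policy A: V=-294, Policy B: V=-99. Highest is -99 (Policy B).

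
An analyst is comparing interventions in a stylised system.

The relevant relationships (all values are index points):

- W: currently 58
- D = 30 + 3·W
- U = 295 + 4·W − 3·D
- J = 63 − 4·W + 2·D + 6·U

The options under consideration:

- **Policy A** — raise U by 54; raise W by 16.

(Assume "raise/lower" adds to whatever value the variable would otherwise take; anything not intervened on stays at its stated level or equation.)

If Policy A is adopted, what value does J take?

-395

Policy A (U + 54, W + 16):
  W = 58 + 16 = 74
  D = 30 + 3·74 = 252
  U = 295 + 4·74 − 3·252 (+54 from intervention) = -111
  J = 63 − 4·74 + 2·252 + 6·(-111) = -395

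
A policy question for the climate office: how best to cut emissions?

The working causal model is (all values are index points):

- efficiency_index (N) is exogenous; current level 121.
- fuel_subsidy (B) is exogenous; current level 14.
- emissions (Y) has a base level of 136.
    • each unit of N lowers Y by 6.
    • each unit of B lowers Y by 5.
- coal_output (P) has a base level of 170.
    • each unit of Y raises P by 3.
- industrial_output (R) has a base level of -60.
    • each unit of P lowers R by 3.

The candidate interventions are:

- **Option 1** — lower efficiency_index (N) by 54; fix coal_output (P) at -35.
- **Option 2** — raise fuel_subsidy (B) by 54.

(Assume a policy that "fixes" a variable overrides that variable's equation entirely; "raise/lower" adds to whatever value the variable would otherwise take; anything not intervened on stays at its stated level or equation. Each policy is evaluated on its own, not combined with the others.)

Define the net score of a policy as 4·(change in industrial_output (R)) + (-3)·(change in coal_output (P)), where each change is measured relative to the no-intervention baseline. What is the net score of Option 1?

-26625

Baseline:
  N = 121
  B = 14
  Y = 136 − 6·121 − 5·14 = -660
  P = 170 + 3·(-660) = -1810
  R = -60 − 3·(-1810) = 5370
Option 1 (N − 54, P := -35):
  N = 121 − 54 = 67
  B = 14
  Y = 136 − 6·67 − 5·14 = -336
  P = -35
  R = -60 − 3·(-35) = 45
ΔR = 45 − 5370 = -5325; ΔP = -35 − (-1810) = 1775
Score = 4·(-5325) + (-3)·1775 = -26625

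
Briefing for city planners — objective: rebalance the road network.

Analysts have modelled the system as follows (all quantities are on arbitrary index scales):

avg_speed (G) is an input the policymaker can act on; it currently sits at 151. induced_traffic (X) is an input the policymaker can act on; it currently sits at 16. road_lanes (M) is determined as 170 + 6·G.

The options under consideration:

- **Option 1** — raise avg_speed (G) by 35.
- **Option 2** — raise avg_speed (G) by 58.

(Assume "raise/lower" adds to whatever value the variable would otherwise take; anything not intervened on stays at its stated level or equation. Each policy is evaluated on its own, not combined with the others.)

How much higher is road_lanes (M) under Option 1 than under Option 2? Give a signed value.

Option 1 (G + 35):
  G = 151 + 35 = 186
  M = 170 + 6·186 = 1286
Option 2 (G + 58):
  G = 151 + 58 = 209
  M = 170 + 6·209 = 1424
M: 1286 − 1424 = -138

-138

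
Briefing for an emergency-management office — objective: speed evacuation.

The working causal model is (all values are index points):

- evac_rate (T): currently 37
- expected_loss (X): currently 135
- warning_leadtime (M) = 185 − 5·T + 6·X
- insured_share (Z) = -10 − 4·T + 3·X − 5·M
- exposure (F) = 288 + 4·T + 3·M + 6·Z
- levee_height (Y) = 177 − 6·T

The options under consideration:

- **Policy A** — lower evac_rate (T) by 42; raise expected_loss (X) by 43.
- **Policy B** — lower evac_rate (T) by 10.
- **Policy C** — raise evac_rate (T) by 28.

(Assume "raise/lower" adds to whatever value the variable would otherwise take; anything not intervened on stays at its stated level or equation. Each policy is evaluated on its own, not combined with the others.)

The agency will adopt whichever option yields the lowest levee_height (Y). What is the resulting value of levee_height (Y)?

Policy A (T − 42, X + 43):
  T = 37 − 42 = -5
  Y = 177 − 6·(-5) = 207
Policy B (T − 10):
  T = 37 − 10 = 27
  Y = 177 − 6·27 = 15
Policy C (T + 28):
  T = 37 + 28 = 65
  Y = 177 − 6·65 = -213
Comparing — Policy A: Y=207, Policy B: Y=15, Policy C: Y=-213. Lowest is -213 (Policy C).

-213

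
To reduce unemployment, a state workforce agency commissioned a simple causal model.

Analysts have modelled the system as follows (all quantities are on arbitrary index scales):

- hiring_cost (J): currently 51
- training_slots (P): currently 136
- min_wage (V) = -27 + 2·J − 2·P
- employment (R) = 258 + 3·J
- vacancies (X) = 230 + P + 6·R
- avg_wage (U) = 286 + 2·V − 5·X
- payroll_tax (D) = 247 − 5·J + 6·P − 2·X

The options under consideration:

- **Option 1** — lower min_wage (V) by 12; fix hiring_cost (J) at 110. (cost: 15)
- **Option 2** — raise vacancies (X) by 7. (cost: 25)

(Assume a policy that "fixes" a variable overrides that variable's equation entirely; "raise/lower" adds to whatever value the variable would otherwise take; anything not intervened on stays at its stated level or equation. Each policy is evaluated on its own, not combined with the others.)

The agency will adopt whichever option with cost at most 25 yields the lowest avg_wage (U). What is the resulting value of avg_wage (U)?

Option 1 (V − 12, J := 110):
  J = 110
  P = 136
  V = -27 + 2·110 − 2·136 (−12 from intervention) = -91
  R = 258 + 3·110 = 588
  X = 230 + 136 + 6·588 = 3894
  U = 286 + 2·(-91) − 5·3894 = -19366
Option 2 (X + 7):
  J = 51
  P = 136
  V = -27 + 2·51 − 2·136 = -197
  R = 258 + 3·51 = 411
  X = 230 + 136 + 6·411 (+7 from intervention) = 2839
  U = 286 + 2·(-197) − 5·2839 = -14303
Comparing — Option 1: U=-19366, Option 2: U=-14303. Lowest is -19366 (Option 1).

-19366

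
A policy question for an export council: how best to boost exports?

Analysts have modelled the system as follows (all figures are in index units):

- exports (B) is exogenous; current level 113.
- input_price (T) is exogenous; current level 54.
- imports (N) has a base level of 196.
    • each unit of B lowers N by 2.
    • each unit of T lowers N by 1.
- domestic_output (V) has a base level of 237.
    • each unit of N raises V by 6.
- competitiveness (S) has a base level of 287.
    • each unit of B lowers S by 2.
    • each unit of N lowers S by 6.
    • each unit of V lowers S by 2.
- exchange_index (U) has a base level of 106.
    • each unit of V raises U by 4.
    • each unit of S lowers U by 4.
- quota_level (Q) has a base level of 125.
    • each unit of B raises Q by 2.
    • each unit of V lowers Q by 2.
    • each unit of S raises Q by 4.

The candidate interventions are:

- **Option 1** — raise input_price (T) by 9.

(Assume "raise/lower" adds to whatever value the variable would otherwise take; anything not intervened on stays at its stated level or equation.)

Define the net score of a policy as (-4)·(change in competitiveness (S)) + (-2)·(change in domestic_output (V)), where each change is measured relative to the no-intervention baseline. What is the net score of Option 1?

-540

Baseline:
  B = 113
  T = 54
  N = 196 − 2·113 − 54 = -84
  V = 237 + 6·(-84) = -267
  S = 287 − 2·113 − 6·(-84) − 2·(-267) = 1099
Option 1 (T + 9):
  B = 113
  T = 54 + 9 = 63
  N = 196 − 2·113 − 63 = -93
  V = 237 + 6·(-93) = -321
  S = 287 − 2·113 − 6·(-93) − 2·(-321) = 1261
ΔS = 1261 − 1099 = 162; ΔV = -321 − (-267) = -54
Score = (-4)·162 + (-2)·(-54) = -540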